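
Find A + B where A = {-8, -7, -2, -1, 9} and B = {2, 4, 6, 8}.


A + B = {a + b : a ∈ A, b ∈ B}.
Enumerate all |A|·|B| = 5·4 = 20 pairs (a, b) and collect distinct sums.
a = -8: -8+2=-6, -8+4=-4, -8+6=-2, -8+8=0
a = -7: -7+2=-5, -7+4=-3, -7+6=-1, -7+8=1
a = -2: -2+2=0, -2+4=2, -2+6=4, -2+8=6
a = -1: -1+2=1, -1+4=3, -1+6=5, -1+8=7
a = 9: 9+2=11, 9+4=13, 9+6=15, 9+8=17
Collecting distinct sums: A + B = {-6, -5, -4, -3, -2, -1, 0, 1, 2, 3, 4, 5, 6, 7, 11, 13, 15, 17}
|A + B| = 18

A + B = {-6, -5, -4, -3, -2, -1, 0, 1, 2, 3, 4, 5, 6, 7, 11, 13, 15, 17}


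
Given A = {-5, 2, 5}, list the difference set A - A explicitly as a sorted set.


A - A = {a - a' : a, a' ∈ A}.
Compute a - a' for each ordered pair (a, a'):
a = -5: -5--5=0, -5-2=-7, -5-5=-10
a = 2: 2--5=7, 2-2=0, 2-5=-3
a = 5: 5--5=10, 5-2=3, 5-5=0
Collecting distinct values (and noting 0 appears from a-a):
A - A = {-10, -7, -3, 0, 3, 7, 10}
|A - A| = 7

A - A = {-10, -7, -3, 0, 3, 7, 10}


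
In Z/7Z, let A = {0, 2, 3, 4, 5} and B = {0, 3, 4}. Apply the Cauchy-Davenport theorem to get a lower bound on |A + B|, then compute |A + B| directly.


Cauchy-Davenport: |A + B| ≥ min(p, |A| + |B| - 1) for A, B nonempty in Z/pZ.
|A| = 5, |B| = 3, p = 7.
CD lower bound = min(7, 5 + 3 - 1) = min(7, 7) = 7.
Compute A + B mod 7 directly:
a = 0: 0+0=0, 0+3=3, 0+4=4
a = 2: 2+0=2, 2+3=5, 2+4=6
a = 3: 3+0=3, 3+3=6, 3+4=0
a = 4: 4+0=4, 4+3=0, 4+4=1
a = 5: 5+0=5, 5+3=1, 5+4=2
A + B = {0, 1, 2, 3, 4, 5, 6}, so |A + B| = 7.
Verify: 7 ≥ 7? Yes ✓.

CD lower bound = 7, actual |A + B| = 7.


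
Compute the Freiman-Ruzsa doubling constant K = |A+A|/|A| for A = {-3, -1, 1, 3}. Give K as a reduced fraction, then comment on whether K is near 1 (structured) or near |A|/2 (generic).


|A| = 4.
Compute A + A by enumerating all 16 pairs.
A + A = {-6, -4, -2, 0, 2, 4, 6}, so |A + A| = 7.
K = |A + A| / |A| = 7/4 (already in lowest terms) ≈ 1.7500.
Reference: AP of size 4 gives K = 7/4 ≈ 1.7500; a fully generic set of size 4 gives K ≈ 2.5000.

|A| = 4, |A + A| = 7, K = 7/4.


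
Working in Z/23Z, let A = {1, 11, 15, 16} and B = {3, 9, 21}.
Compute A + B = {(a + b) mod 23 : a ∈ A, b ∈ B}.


Work in Z/23Z: reduce every sum a + b modulo 23.
Enumerate all 12 pairs:
a = 1: 1+3=4, 1+9=10, 1+21=22
a = 11: 11+3=14, 11+9=20, 11+21=9
a = 15: 15+3=18, 15+9=1, 15+21=13
a = 16: 16+3=19, 16+9=2, 16+21=14
Distinct residues collected: {1, 2, 4, 9, 10, 13, 14, 18, 19, 20, 22}
|A + B| = 11 (out of 23 total residues).

A + B = {1, 2, 4, 9, 10, 13, 14, 18, 19, 20, 22}


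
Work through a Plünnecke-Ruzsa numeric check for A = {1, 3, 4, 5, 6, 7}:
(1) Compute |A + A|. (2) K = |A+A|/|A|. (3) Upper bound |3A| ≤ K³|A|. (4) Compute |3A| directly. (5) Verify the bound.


|A| = 6.
Step 1: Compute A + A by enumerating all 36 pairs.
A + A = {2, 4, 5, 6, 7, 8, 9, 10, 11, 12, 13, 14}, so |A + A| = 12.
Step 2: Doubling constant K = |A + A|/|A| = 12/6 = 12/6 ≈ 2.0000.
Step 3: Plünnecke-Ruzsa gives |3A| ≤ K³·|A| = (2.0000)³ · 6 ≈ 48.0000.
Step 4: Compute 3A = A + A + A directly by enumerating all triples (a,b,c) ∈ A³; |3A| = 18.
Step 5: Check 18 ≤ 48.0000? Yes ✓.

K = 12/6, Plünnecke-Ruzsa bound K³|A| ≈ 48.0000, |3A| = 18, inequality holds.


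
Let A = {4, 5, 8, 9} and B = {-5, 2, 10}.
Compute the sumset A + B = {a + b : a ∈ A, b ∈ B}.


A + B = {a + b : a ∈ A, b ∈ B}.
Enumerate all |A|·|B| = 4·3 = 12 pairs (a, b) and collect distinct sums.
a = 4: 4+-5=-1, 4+2=6, 4+10=14
a = 5: 5+-5=0, 5+2=7, 5+10=15
a = 8: 8+-5=3, 8+2=10, 8+10=18
a = 9: 9+-5=4, 9+2=11, 9+10=19
Collecting distinct sums: A + B = {-1, 0, 3, 4, 6, 7, 10, 11, 14, 15, 18, 19}
|A + B| = 12

A + B = {-1, 0, 3, 4, 6, 7, 10, 11, 14, 15, 18, 19}


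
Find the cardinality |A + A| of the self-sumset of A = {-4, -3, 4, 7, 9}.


A + A = {a + a' : a, a' ∈ A}; |A| = 5.
General bounds: 2|A| - 1 ≤ |A + A| ≤ |A|(|A|+1)/2, i.e. 9 ≤ |A + A| ≤ 15.
Lower bound 2|A|-1 is attained iff A is an arithmetic progression.
Enumerate sums a + a' for a ≤ a' (symmetric, so this suffices):
a = -4: -4+-4=-8, -4+-3=-7, -4+4=0, -4+7=3, -4+9=5
a = -3: -3+-3=-6, -3+4=1, -3+7=4, -3+9=6
a = 4: 4+4=8, 4+7=11, 4+9=13
a = 7: 7+7=14, 7+9=16
a = 9: 9+9=18
Distinct sums: {-8, -7, -6, 0, 1, 3, 4, 5, 6, 8, 11, 13, 14, 16, 18}
|A + A| = 15

|A + A| = 15


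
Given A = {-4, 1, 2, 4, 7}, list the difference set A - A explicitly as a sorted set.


A - A = {a - a' : a, a' ∈ A}.
Compute a - a' for each ordered pair (a, a'):
a = -4: -4--4=0, -4-1=-5, -4-2=-6, -4-4=-8, -4-7=-11
a = 1: 1--4=5, 1-1=0, 1-2=-1, 1-4=-3, 1-7=-6
a = 2: 2--4=6, 2-1=1, 2-2=0, 2-4=-2, 2-7=-5
a = 4: 4--4=8, 4-1=3, 4-2=2, 4-4=0, 4-7=-3
a = 7: 7--4=11, 7-1=6, 7-2=5, 7-4=3, 7-7=0
Collecting distinct values (and noting 0 appears from a-a):
A - A = {-11, -8, -6, -5, -3, -2, -1, 0, 1, 2, 3, 5, 6, 8, 11}
|A - A| = 15

A - A = {-11, -8, -6, -5, -3, -2, -1, 0, 1, 2, 3, 5, 6, 8, 11}


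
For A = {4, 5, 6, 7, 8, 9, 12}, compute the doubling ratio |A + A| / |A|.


|A| = 7.
Compute A + A by enumerating all 49 pairs.
A + A = {8, 9, 10, 11, 12, 13, 14, 15, 16, 17, 18, 19, 20, 21, 24}, so |A + A| = 15.
K = |A + A| / |A| = 15/7 (already in lowest terms) ≈ 2.1429.
Reference: AP of size 7 gives K = 13/7 ≈ 1.8571; a fully generic set of size 7 gives K ≈ 4.0000.

|A| = 7, |A + A| = 15, K = 15/7.


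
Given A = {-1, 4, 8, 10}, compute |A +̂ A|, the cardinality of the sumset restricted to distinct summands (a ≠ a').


Restricted sumset: A +̂ A = {a + a' : a ∈ A, a' ∈ A, a ≠ a'}.
Equivalently, take A + A and drop any sum 2a that is achievable ONLY as a + a for a ∈ A (i.e. sums representable only with equal summands).
Enumerate pairs (a, a') with a < a' (symmetric, so each unordered pair gives one sum; this covers all a ≠ a'):
  -1 + 4 = 3
  -1 + 8 = 7
  -1 + 10 = 9
  4 + 8 = 12
  4 + 10 = 14
  8 + 10 = 18
Collected distinct sums: {3, 7, 9, 12, 14, 18}
|A +̂ A| = 6
(Reference bound: |A +̂ A| ≥ 2|A| - 3 for |A| ≥ 2, with |A| = 4 giving ≥ 5.)

|A +̂ A| = 6


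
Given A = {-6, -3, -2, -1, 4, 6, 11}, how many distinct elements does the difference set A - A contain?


A - A = {a - a' : a, a' ∈ A}; |A| = 7.
Bounds: 2|A|-1 ≤ |A - A| ≤ |A|² - |A| + 1, i.e. 13 ≤ |A - A| ≤ 43.
Note: 0 ∈ A - A always (from a - a). The set is symmetric: if d ∈ A - A then -d ∈ A - A.
Enumerate nonzero differences d = a - a' with a > a' (then include -d):
Positive differences: {1, 2, 3, 4, 5, 6, 7, 8, 9, 10, 12, 13, 14, 17}
Full difference set: {0} ∪ (positive diffs) ∪ (negative diffs).
|A - A| = 1 + 2·14 = 29 (matches direct enumeration: 29).

|A - A| = 29


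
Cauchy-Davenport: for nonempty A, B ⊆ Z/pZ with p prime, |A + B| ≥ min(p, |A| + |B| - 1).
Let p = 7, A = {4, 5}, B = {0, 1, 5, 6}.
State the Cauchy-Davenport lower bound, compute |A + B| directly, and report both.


Cauchy-Davenport: |A + B| ≥ min(p, |A| + |B| - 1) for A, B nonempty in Z/pZ.
|A| = 2, |B| = 4, p = 7.
CD lower bound = min(7, 2 + 4 - 1) = min(7, 5) = 5.
Compute A + B mod 7 directly:
a = 4: 4+0=4, 4+1=5, 4+5=2, 4+6=3
a = 5: 5+0=5, 5+1=6, 5+5=3, 5+6=4
A + B = {2, 3, 4, 5, 6}, so |A + B| = 5.
Verify: 5 ≥ 5? Yes ✓.

CD lower bound = 5, actual |A + B| = 5.


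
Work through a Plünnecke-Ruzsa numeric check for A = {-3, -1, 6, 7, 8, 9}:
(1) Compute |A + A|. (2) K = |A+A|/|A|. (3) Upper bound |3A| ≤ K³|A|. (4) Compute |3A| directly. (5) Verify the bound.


|A| = 6.
Step 1: Compute A + A by enumerating all 36 pairs.
A + A = {-6, -4, -2, 3, 4, 5, 6, 7, 8, 12, 13, 14, 15, 16, 17, 18}, so |A + A| = 16.
Step 2: Doubling constant K = |A + A|/|A| = 16/6 = 16/6 ≈ 2.6667.
Step 3: Plünnecke-Ruzsa gives |3A| ≤ K³·|A| = (2.6667)³ · 6 ≈ 113.7778.
Step 4: Compute 3A = A + A + A directly by enumerating all triples (a,b,c) ∈ A³; |3A| = 31.
Step 5: Check 31 ≤ 113.7778? Yes ✓.

K = 16/6, Plünnecke-Ruzsa bound K³|A| ≈ 113.7778, |3A| = 31, inequality holds.


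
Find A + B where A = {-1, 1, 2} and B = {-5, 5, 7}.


A + B = {a + b : a ∈ A, b ∈ B}.
Enumerate all |A|·|B| = 3·3 = 9 pairs (a, b) and collect distinct sums.
a = -1: -1+-5=-6, -1+5=4, -1+7=6
a = 1: 1+-5=-4, 1+5=6, 1+7=8
a = 2: 2+-5=-3, 2+5=7, 2+7=9
Collecting distinct sums: A + B = {-6, -4, -3, 4, 6, 7, 8, 9}
|A + B| = 8

A + B = {-6, -4, -3, 4, 6, 7, 8, 9}


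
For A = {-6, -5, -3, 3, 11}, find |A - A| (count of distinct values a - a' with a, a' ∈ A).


A - A = {a - a' : a, a' ∈ A}; |A| = 5.
Bounds: 2|A|-1 ≤ |A - A| ≤ |A|² - |A| + 1, i.e. 9 ≤ |A - A| ≤ 21.
Note: 0 ∈ A - A always (from a - a). The set is symmetric: if d ∈ A - A then -d ∈ A - A.
Enumerate nonzero differences d = a - a' with a > a' (then include -d):
Positive differences: {1, 2, 3, 6, 8, 9, 14, 16, 17}
Full difference set: {0} ∪ (positive diffs) ∪ (negative diffs).
|A - A| = 1 + 2·9 = 19 (matches direct enumeration: 19).

|A - A| = 19


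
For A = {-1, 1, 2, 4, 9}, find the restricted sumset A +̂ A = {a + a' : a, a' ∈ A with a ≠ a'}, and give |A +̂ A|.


Restricted sumset: A +̂ A = {a + a' : a ∈ A, a' ∈ A, a ≠ a'}.
Equivalently, take A + A and drop any sum 2a that is achievable ONLY as a + a for a ∈ A (i.e. sums representable only with equal summands).
Enumerate pairs (a, a') with a < a' (symmetric, so each unordered pair gives one sum; this covers all a ≠ a'):
  -1 + 1 = 0
  -1 + 2 = 1
  -1 + 4 = 3
  -1 + 9 = 8
  1 + 2 = 3
  1 + 4 = 5
  1 + 9 = 10
  2 + 4 = 6
  2 + 9 = 11
  4 + 9 = 13
Collected distinct sums: {0, 1, 3, 5, 6, 8, 10, 11, 13}
|A +̂ A| = 9
(Reference bound: |A +̂ A| ≥ 2|A| - 3 for |A| ≥ 2, with |A| = 5 giving ≥ 7.)

|A +̂ A| = 9


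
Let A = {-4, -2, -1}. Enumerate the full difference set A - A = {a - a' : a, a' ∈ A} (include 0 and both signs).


A - A = {a - a' : a, a' ∈ A}.
Compute a - a' for each ordered pair (a, a'):
a = -4: -4--4=0, -4--2=-2, -4--1=-3
a = -2: -2--4=2, -2--2=0, -2--1=-1
a = -1: -1--4=3, -1--2=1, -1--1=0
Collecting distinct values (and noting 0 appears from a-a):
A - A = {-3, -2, -1, 0, 1, 2, 3}
|A - A| = 7

A - A = {-3, -2, -1, 0, 1, 2, 3}


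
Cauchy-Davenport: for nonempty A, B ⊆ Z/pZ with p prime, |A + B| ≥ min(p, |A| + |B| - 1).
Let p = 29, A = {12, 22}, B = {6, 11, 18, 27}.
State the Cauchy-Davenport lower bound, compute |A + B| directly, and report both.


Cauchy-Davenport: |A + B| ≥ min(p, |A| + |B| - 1) for A, B nonempty in Z/pZ.
|A| = 2, |B| = 4, p = 29.
CD lower bound = min(29, 2 + 4 - 1) = min(29, 5) = 5.
Compute A + B mod 29 directly:
a = 12: 12+6=18, 12+11=23, 12+18=1, 12+27=10
a = 22: 22+6=28, 22+11=4, 22+18=11, 22+27=20
A + B = {1, 4, 10, 11, 18, 20, 23, 28}, so |A + B| = 8.
Verify: 8 ≥ 5? Yes ✓.

CD lower bound = 5, actual |A + B| = 8.


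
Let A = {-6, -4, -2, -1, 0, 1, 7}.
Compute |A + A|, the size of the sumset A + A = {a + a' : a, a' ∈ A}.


A + A = {a + a' : a, a' ∈ A}; |A| = 7.
General bounds: 2|A| - 1 ≤ |A + A| ≤ |A|(|A|+1)/2, i.e. 13 ≤ |A + A| ≤ 28.
Lower bound 2|A|-1 is attained iff A is an arithmetic progression.
Enumerate sums a + a' for a ≤ a' (symmetric, so this suffices):
a = -6: -6+-6=-12, -6+-4=-10, -6+-2=-8, -6+-1=-7, -6+0=-6, -6+1=-5, -6+7=1
a = -4: -4+-4=-8, -4+-2=-6, -4+-1=-5, -4+0=-4, -4+1=-3, -4+7=3
a = -2: -2+-2=-4, -2+-1=-3, -2+0=-2, -2+1=-1, -2+7=5
a = -1: -1+-1=-2, -1+0=-1, -1+1=0, -1+7=6
a = 0: 0+0=0, 0+1=1, 0+7=7
a = 1: 1+1=2, 1+7=8
a = 7: 7+7=14
Distinct sums: {-12, -10, -8, -7, -6, -5, -4, -3, -2, -1, 0, 1, 2, 3, 5, 6, 7, 8, 14}
|A + A| = 19

|A + A| = 19


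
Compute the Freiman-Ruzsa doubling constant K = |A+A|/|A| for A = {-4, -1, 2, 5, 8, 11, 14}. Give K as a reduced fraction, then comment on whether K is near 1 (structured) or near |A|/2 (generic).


|A| = 7.
Compute A + A by enumerating all 49 pairs.
A + A = {-8, -5, -2, 1, 4, 7, 10, 13, 16, 19, 22, 25, 28}, so |A + A| = 13.
K = |A + A| / |A| = 13/7 (already in lowest terms) ≈ 1.8571.
Reference: AP of size 7 gives K = 13/7 ≈ 1.8571; a fully generic set of size 7 gives K ≈ 4.0000.

|A| = 7, |A + A| = 13, K = 13/7.


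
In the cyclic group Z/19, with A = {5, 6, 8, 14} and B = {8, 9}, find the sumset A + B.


Work in Z/19Z: reduce every sum a + b modulo 19.
Enumerate all 8 pairs:
a = 5: 5+8=13, 5+9=14
a = 6: 6+8=14, 6+9=15
a = 8: 8+8=16, 8+9=17
a = 14: 14+8=3, 14+9=4
Distinct residues collected: {3, 4, 13, 14, 15, 16, 17}
|A + B| = 7 (out of 19 total residues).

A + B = {3, 4, 13, 14, 15, 16, 17}


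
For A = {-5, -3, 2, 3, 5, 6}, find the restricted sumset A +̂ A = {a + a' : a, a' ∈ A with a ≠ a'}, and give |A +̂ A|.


Restricted sumset: A +̂ A = {a + a' : a ∈ A, a' ∈ A, a ≠ a'}.
Equivalently, take A + A and drop any sum 2a that is achievable ONLY as a + a for a ∈ A (i.e. sums representable only with equal summands).
Enumerate pairs (a, a') with a < a' (symmetric, so each unordered pair gives one sum; this covers all a ≠ a'):
  -5 + -3 = -8
  -5 + 2 = -3
  -5 + 3 = -2
  -5 + 5 = 0
  -5 + 6 = 1
  -3 + 2 = -1
  -3 + 3 = 0
  -3 + 5 = 2
  -3 + 6 = 3
  2 + 3 = 5
  2 + 5 = 7
  2 + 6 = 8
  3 + 5 = 8
  3 + 6 = 9
  5 + 6 = 11
Collected distinct sums: {-8, -3, -2, -1, 0, 1, 2, 3, 5, 7, 8, 9, 11}
|A +̂ A| = 13
(Reference bound: |A +̂ A| ≥ 2|A| - 3 for |A| ≥ 2, with |A| = 6 giving ≥ 9.)

|A +̂ A| = 13


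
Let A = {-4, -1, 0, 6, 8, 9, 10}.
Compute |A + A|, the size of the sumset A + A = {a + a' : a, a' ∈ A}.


A + A = {a + a' : a, a' ∈ A}; |A| = 7.
General bounds: 2|A| - 1 ≤ |A + A| ≤ |A|(|A|+1)/2, i.e. 13 ≤ |A + A| ≤ 28.
Lower bound 2|A|-1 is attained iff A is an arithmetic progression.
Enumerate sums a + a' for a ≤ a' (symmetric, so this suffices):
a = -4: -4+-4=-8, -4+-1=-5, -4+0=-4, -4+6=2, -4+8=4, -4+9=5, -4+10=6
a = -1: -1+-1=-2, -1+0=-1, -1+6=5, -1+8=7, -1+9=8, -1+10=9
a = 0: 0+0=0, 0+6=6, 0+8=8, 0+9=9, 0+10=10
a = 6: 6+6=12, 6+8=14, 6+9=15, 6+10=16
a = 8: 8+8=16, 8+9=17, 8+10=18
a = 9: 9+9=18, 9+10=19
a = 10: 10+10=20
Distinct sums: {-8, -5, -4, -2, -1, 0, 2, 4, 5, 6, 7, 8, 9, 10, 12, 14, 15, 16, 17, 18, 19, 20}
|A + A| = 22

|A + A| = 22


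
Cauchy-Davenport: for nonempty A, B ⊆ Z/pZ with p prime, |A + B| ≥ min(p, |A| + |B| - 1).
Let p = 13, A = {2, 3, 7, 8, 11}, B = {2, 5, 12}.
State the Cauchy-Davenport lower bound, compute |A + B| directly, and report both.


Cauchy-Davenport: |A + B| ≥ min(p, |A| + |B| - 1) for A, B nonempty in Z/pZ.
|A| = 5, |B| = 3, p = 13.
CD lower bound = min(13, 5 + 3 - 1) = min(13, 7) = 7.
Compute A + B mod 13 directly:
a = 2: 2+2=4, 2+5=7, 2+12=1
a = 3: 3+2=5, 3+5=8, 3+12=2
a = 7: 7+2=9, 7+5=12, 7+12=6
a = 8: 8+2=10, 8+5=0, 8+12=7
a = 11: 11+2=0, 11+5=3, 11+12=10
A + B = {0, 1, 2, 3, 4, 5, 6, 7, 8, 9, 10, 12}, so |A + B| = 12.
Verify: 12 ≥ 7? Yes ✓.

CD lower bound = 7, actual |A + B| = 12.


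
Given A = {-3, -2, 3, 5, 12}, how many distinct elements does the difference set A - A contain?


A - A = {a - a' : a, a' ∈ A}; |A| = 5.
Bounds: 2|A|-1 ≤ |A - A| ≤ |A|² - |A| + 1, i.e. 9 ≤ |A - A| ≤ 21.
Note: 0 ∈ A - A always (from a - a). The set is symmetric: if d ∈ A - A then -d ∈ A - A.
Enumerate nonzero differences d = a - a' with a > a' (then include -d):
Positive differences: {1, 2, 5, 6, 7, 8, 9, 14, 15}
Full difference set: {0} ∪ (positive diffs) ∪ (negative diffs).
|A - A| = 1 + 2·9 = 19 (matches direct enumeration: 19).

|A - A| = 19


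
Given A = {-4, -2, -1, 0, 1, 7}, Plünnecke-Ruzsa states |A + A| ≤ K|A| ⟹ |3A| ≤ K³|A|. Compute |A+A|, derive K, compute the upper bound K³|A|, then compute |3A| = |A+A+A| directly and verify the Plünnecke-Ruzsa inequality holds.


|A| = 6.
Step 1: Compute A + A by enumerating all 36 pairs.
A + A = {-8, -6, -5, -4, -3, -2, -1, 0, 1, 2, 3, 5, 6, 7, 8, 14}, so |A + A| = 16.
Step 2: Doubling constant K = |A + A|/|A| = 16/6 = 16/6 ≈ 2.6667.
Step 3: Plünnecke-Ruzsa gives |3A| ≤ K³·|A| = (2.6667)³ · 6 ≈ 113.7778.
Step 4: Compute 3A = A + A + A directly by enumerating all triples (a,b,c) ∈ A³; |3A| = 27.
Step 5: Check 27 ≤ 113.7778? Yes ✓.

K = 16/6, Plünnecke-Ruzsa bound K³|A| ≈ 113.7778, |3A| = 27, inequality holds.


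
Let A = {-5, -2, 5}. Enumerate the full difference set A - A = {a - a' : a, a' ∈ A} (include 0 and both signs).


A - A = {a - a' : a, a' ∈ A}.
Compute a - a' for each ordered pair (a, a'):
a = -5: -5--5=0, -5--2=-3, -5-5=-10
a = -2: -2--5=3, -2--2=0, -2-5=-7
a = 5: 5--5=10, 5--2=7, 5-5=0
Collecting distinct values (and noting 0 appears from a-a):
A - A = {-10, -7, -3, 0, 3, 7, 10}
|A - A| = 7

A - A = {-10, -7, -3, 0, 3, 7, 10}


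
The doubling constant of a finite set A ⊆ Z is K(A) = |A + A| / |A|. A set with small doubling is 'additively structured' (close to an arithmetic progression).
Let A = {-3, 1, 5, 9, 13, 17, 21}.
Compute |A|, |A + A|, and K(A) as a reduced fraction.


|A| = 7.
Compute A + A by enumerating all 49 pairs.
A + A = {-6, -2, 2, 6, 10, 14, 18, 22, 26, 30, 34, 38, 42}, so |A + A| = 13.
K = |A + A| / |A| = 13/7 (already in lowest terms) ≈ 1.8571.
Reference: AP of size 7 gives K = 13/7 ≈ 1.8571; a fully generic set of size 7 gives K ≈ 4.0000.

|A| = 7, |A + A| = 13, K = 13/7.


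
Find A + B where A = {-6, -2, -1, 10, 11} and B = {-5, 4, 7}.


A + B = {a + b : a ∈ A, b ∈ B}.
Enumerate all |A|·|B| = 5·3 = 15 pairs (a, b) and collect distinct sums.
a = -6: -6+-5=-11, -6+4=-2, -6+7=1
a = -2: -2+-5=-7, -2+4=2, -2+7=5
a = -1: -1+-5=-6, -1+4=3, -1+7=6
a = 10: 10+-5=5, 10+4=14, 10+7=17
a = 11: 11+-5=6, 11+4=15, 11+7=18
Collecting distinct sums: A + B = {-11, -7, -6, -2, 1, 2, 3, 5, 6, 14, 15, 17, 18}
|A + B| = 13

A + B = {-11, -7, -6, -2, 1, 2, 3, 5, 6, 14, 15, 17, 18}


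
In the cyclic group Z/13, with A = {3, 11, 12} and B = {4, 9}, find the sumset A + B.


Work in Z/13Z: reduce every sum a + b modulo 13.
Enumerate all 6 pairs:
a = 3: 3+4=7, 3+9=12
a = 11: 11+4=2, 11+9=7
a = 12: 12+4=3, 12+9=8
Distinct residues collected: {2, 3, 7, 8, 12}
|A + B| = 5 (out of 13 total residues).

A + B = {2, 3, 7, 8, 12}


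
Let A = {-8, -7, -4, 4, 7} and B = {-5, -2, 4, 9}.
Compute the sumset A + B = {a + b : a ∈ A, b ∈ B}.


A + B = {a + b : a ∈ A, b ∈ B}.
Enumerate all |A|·|B| = 5·4 = 20 pairs (a, b) and collect distinct sums.
a = -8: -8+-5=-13, -8+-2=-10, -8+4=-4, -8+9=1
a = -7: -7+-5=-12, -7+-2=-9, -7+4=-3, -7+9=2
a = -4: -4+-5=-9, -4+-2=-6, -4+4=0, -4+9=5
a = 4: 4+-5=-1, 4+-2=2, 4+4=8, 4+9=13
a = 7: 7+-5=2, 7+-2=5, 7+4=11, 7+9=16
Collecting distinct sums: A + B = {-13, -12, -10, -9, -6, -4, -3, -1, 0, 1, 2, 5, 8, 11, 13, 16}
|A + B| = 16

A + B = {-13, -12, -10, -9, -6, -4, -3, -1, 0, 1, 2, 5, 8, 11, 13, 16}


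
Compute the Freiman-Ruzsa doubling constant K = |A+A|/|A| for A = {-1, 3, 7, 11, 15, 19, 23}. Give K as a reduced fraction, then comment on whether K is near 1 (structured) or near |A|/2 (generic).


|A| = 7.
Compute A + A by enumerating all 49 pairs.
A + A = {-2, 2, 6, 10, 14, 18, 22, 26, 30, 34, 38, 42, 46}, so |A + A| = 13.
K = |A + A| / |A| = 13/7 (already in lowest terms) ≈ 1.8571.
Reference: AP of size 7 gives K = 13/7 ≈ 1.8571; a fully generic set of size 7 gives K ≈ 4.0000.

|A| = 7, |A + A| = 13, K = 13/7.


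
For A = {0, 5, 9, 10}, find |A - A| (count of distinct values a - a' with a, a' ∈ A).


A - A = {a - a' : a, a' ∈ A}; |A| = 4.
Bounds: 2|A|-1 ≤ |A - A| ≤ |A|² - |A| + 1, i.e. 7 ≤ |A - A| ≤ 13.
Note: 0 ∈ A - A always (from a - a). The set is symmetric: if d ∈ A - A then -d ∈ A - A.
Enumerate nonzero differences d = a - a' with a > a' (then include -d):
Positive differences: {1, 4, 5, 9, 10}
Full difference set: {0} ∪ (positive diffs) ∪ (negative diffs).
|A - A| = 1 + 2·5 = 11 (matches direct enumeration: 11).

|A - A| = 11


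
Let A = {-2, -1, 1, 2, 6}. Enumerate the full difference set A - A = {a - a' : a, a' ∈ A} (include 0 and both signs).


A - A = {a - a' : a, a' ∈ A}.
Compute a - a' for each ordered pair (a, a'):
a = -2: -2--2=0, -2--1=-1, -2-1=-3, -2-2=-4, -2-6=-8
a = -1: -1--2=1, -1--1=0, -1-1=-2, -1-2=-3, -1-6=-7
a = 1: 1--2=3, 1--1=2, 1-1=0, 1-2=-1, 1-6=-5
a = 2: 2--2=4, 2--1=3, 2-1=1, 2-2=0, 2-6=-4
a = 6: 6--2=8, 6--1=7, 6-1=5, 6-2=4, 6-6=0
Collecting distinct values (and noting 0 appears from a-a):
A - A = {-8, -7, -5, -4, -3, -2, -1, 0, 1, 2, 3, 4, 5, 7, 8}
|A - A| = 15

A - A = {-8, -7, -5, -4, -3, -2, -1, 0, 1, 2, 3, 4, 5, 7, 8}


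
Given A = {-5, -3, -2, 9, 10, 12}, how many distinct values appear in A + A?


A + A = {a + a' : a, a' ∈ A}; |A| = 6.
General bounds: 2|A| - 1 ≤ |A + A| ≤ |A|(|A|+1)/2, i.e. 11 ≤ |A + A| ≤ 21.
Lower bound 2|A|-1 is attained iff A is an arithmetic progression.
Enumerate sums a + a' for a ≤ a' (symmetric, so this suffices):
a = -5: -5+-5=-10, -5+-3=-8, -5+-2=-7, -5+9=4, -5+10=5, -5+12=7
a = -3: -3+-3=-6, -3+-2=-5, -3+9=6, -3+10=7, -3+12=9
a = -2: -2+-2=-4, -2+9=7, -2+10=8, -2+12=10
a = 9: 9+9=18, 9+10=19, 9+12=21
a = 10: 10+10=20, 10+12=22
a = 12: 12+12=24
Distinct sums: {-10, -8, -7, -6, -5, -4, 4, 5, 6, 7, 8, 9, 10, 18, 19, 20, 21, 22, 24}
|A + A| = 19

|A + A| = 19


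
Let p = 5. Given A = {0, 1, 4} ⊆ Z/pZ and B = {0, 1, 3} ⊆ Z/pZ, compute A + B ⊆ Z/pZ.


Work in Z/5Z: reduce every sum a + b modulo 5.
Enumerate all 9 pairs:
a = 0: 0+0=0, 0+1=1, 0+3=3
a = 1: 1+0=1, 1+1=2, 1+3=4
a = 4: 4+0=4, 4+1=0, 4+3=2
Distinct residues collected: {0, 1, 2, 3, 4}
|A + B| = 5 (out of 5 total residues).

A + B = {0, 1, 2, 3, 4}


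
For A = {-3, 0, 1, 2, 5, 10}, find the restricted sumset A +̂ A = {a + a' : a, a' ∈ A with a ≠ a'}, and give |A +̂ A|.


Restricted sumset: A +̂ A = {a + a' : a ∈ A, a' ∈ A, a ≠ a'}.
Equivalently, take A + A and drop any sum 2a that is achievable ONLY as a + a for a ∈ A (i.e. sums representable only with equal summands).
Enumerate pairs (a, a') with a < a' (symmetric, so each unordered pair gives one sum; this covers all a ≠ a'):
  -3 + 0 = -3
  -3 + 1 = -2
  -3 + 2 = -1
  -3 + 5 = 2
  -3 + 10 = 7
  0 + 1 = 1
  0 + 2 = 2
  0 + 5 = 5
  0 + 10 = 10
  1 + 2 = 3
  1 + 5 = 6
  1 + 10 = 11
  2 + 5 = 7
  2 + 10 = 12
  5 + 10 = 15
Collected distinct sums: {-3, -2, -1, 1, 2, 3, 5, 6, 7, 10, 11, 12, 15}
|A +̂ A| = 13
(Reference bound: |A +̂ A| ≥ 2|A| - 3 for |A| ≥ 2, with |A| = 6 giving ≥ 9.)

|A +̂ A| = 13


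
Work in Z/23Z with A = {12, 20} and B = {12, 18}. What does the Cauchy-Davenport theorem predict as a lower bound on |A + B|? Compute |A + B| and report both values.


Cauchy-Davenport: |A + B| ≥ min(p, |A| + |B| - 1) for A, B nonempty in Z/pZ.
|A| = 2, |B| = 2, p = 23.
CD lower bound = min(23, 2 + 2 - 1) = min(23, 3) = 3.
Compute A + B mod 23 directly:
a = 12: 12+12=1, 12+18=7
a = 20: 20+12=9, 20+18=15
A + B = {1, 7, 9, 15}, so |A + B| = 4.
Verify: 4 ≥ 3? Yes ✓.

CD lower bound = 3, actual |A + B| = 4.


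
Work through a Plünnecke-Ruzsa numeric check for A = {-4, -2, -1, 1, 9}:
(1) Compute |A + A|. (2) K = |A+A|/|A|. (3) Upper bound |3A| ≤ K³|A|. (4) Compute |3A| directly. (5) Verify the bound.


|A| = 5.
Step 1: Compute A + A by enumerating all 25 pairs.
A + A = {-8, -6, -5, -4, -3, -2, -1, 0, 2, 5, 7, 8, 10, 18}, so |A + A| = 14.
Step 2: Doubling constant K = |A + A|/|A| = 14/5 = 14/5 ≈ 2.8000.
Step 3: Plünnecke-Ruzsa gives |3A| ≤ K³·|A| = (2.8000)³ · 5 ≈ 109.7600.
Step 4: Compute 3A = A + A + A directly by enumerating all triples (a,b,c) ∈ A³; |3A| = 26.
Step 5: Check 26 ≤ 109.7600? Yes ✓.

K = 14/5, Plünnecke-Ruzsa bound K³|A| ≈ 109.7600, |3A| = 26, inequality holds.


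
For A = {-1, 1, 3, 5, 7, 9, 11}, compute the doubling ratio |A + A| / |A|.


|A| = 7.
Compute A + A by enumerating all 49 pairs.
A + A = {-2, 0, 2, 4, 6, 8, 10, 12, 14, 16, 18, 20, 22}, so |A + A| = 13.
K = |A + A| / |A| = 13/7 (already in lowest terms) ≈ 1.8571.
Reference: AP of size 7 gives K = 13/7 ≈ 1.8571; a fully generic set of size 7 gives K ≈ 4.0000.

|A| = 7, |A + A| = 13, K = 13/7.


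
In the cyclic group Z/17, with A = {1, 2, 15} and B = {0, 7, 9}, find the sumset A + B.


Work in Z/17Z: reduce every sum a + b modulo 17.
Enumerate all 9 pairs:
a = 1: 1+0=1, 1+7=8, 1+9=10
a = 2: 2+0=2, 2+7=9, 2+9=11
a = 15: 15+0=15, 15+7=5, 15+9=7
Distinct residues collected: {1, 2, 5, 7, 8, 9, 10, 11, 15}
|A + B| = 9 (out of 17 total residues).

A + B = {1, 2, 5, 7, 8, 9, 10, 11, 15}


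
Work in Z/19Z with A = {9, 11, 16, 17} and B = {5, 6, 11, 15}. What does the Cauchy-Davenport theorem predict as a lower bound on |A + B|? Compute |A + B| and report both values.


Cauchy-Davenport: |A + B| ≥ min(p, |A| + |B| - 1) for A, B nonempty in Z/pZ.
|A| = 4, |B| = 4, p = 19.
CD lower bound = min(19, 4 + 4 - 1) = min(19, 7) = 7.
Compute A + B mod 19 directly:
a = 9: 9+5=14, 9+6=15, 9+11=1, 9+15=5
a = 11: 11+5=16, 11+6=17, 11+11=3, 11+15=7
a = 16: 16+5=2, 16+6=3, 16+11=8, 16+15=12
a = 17: 17+5=3, 17+6=4, 17+11=9, 17+15=13
A + B = {1, 2, 3, 4, 5, 7, 8, 9, 12, 13, 14, 15, 16, 17}, so |A + B| = 14.
Verify: 14 ≥ 7? Yes ✓.

CD lower bound = 7, actual |A + B| = 14.


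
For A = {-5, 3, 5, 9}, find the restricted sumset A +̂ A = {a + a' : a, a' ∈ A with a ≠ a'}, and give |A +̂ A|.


Restricted sumset: A +̂ A = {a + a' : a ∈ A, a' ∈ A, a ≠ a'}.
Equivalently, take A + A and drop any sum 2a that is achievable ONLY as a + a for a ∈ A (i.e. sums representable only with equal summands).
Enumerate pairs (a, a') with a < a' (symmetric, so each unordered pair gives one sum; this covers all a ≠ a'):
  -5 + 3 = -2
  -5 + 5 = 0
  -5 + 9 = 4
  3 + 5 = 8
  3 + 9 = 12
  5 + 9 = 14
Collected distinct sums: {-2, 0, 4, 8, 12, 14}
|A +̂ A| = 6
(Reference bound: |A +̂ A| ≥ 2|A| - 3 for |A| ≥ 2, with |A| = 4 giving ≥ 5.)

|A +̂ A| = 6


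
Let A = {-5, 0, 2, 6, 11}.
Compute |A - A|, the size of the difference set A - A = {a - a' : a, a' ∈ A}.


A - A = {a - a' : a, a' ∈ A}; |A| = 5.
Bounds: 2|A|-1 ≤ |A - A| ≤ |A|² - |A| + 1, i.e. 9 ≤ |A - A| ≤ 21.
Note: 0 ∈ A - A always (from a - a). The set is symmetric: if d ∈ A - A then -d ∈ A - A.
Enumerate nonzero differences d = a - a' with a > a' (then include -d):
Positive differences: {2, 4, 5, 6, 7, 9, 11, 16}
Full difference set: {0} ∪ (positive diffs) ∪ (negative diffs).
|A - A| = 1 + 2·8 = 17 (matches direct enumeration: 17).

|A - A| = 17


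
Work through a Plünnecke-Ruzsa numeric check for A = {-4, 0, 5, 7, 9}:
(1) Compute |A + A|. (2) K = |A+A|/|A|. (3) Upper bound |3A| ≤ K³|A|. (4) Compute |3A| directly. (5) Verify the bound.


|A| = 5.
Step 1: Compute A + A by enumerating all 25 pairs.
A + A = {-8, -4, 0, 1, 3, 5, 7, 9, 10, 12, 14, 16, 18}, so |A + A| = 13.
Step 2: Doubling constant K = |A + A|/|A| = 13/5 = 13/5 ≈ 2.6000.
Step 3: Plünnecke-Ruzsa gives |3A| ≤ K³·|A| = (2.6000)³ · 5 ≈ 87.8800.
Step 4: Compute 3A = A + A + A directly by enumerating all triples (a,b,c) ∈ A³; |3A| = 25.
Step 5: Check 25 ≤ 87.8800? Yes ✓.

K = 13/5, Plünnecke-Ruzsa bound K³|A| ≈ 87.8800, |3A| = 25, inequality holds.


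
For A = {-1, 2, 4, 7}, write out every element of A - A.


A - A = {a - a' : a, a' ∈ A}.
Compute a - a' for each ordered pair (a, a'):
a = -1: -1--1=0, -1-2=-3, -1-4=-5, -1-7=-8
a = 2: 2--1=3, 2-2=0, 2-4=-2, 2-7=-5
a = 4: 4--1=5, 4-2=2, 4-4=0, 4-7=-3
a = 7: 7--1=8, 7-2=5, 7-4=3, 7-7=0
Collecting distinct values (and noting 0 appears from a-a):
A - A = {-8, -5, -3, -2, 0, 2, 3, 5, 8}
|A - A| = 9

A - A = {-8, -5, -3, -2, 0, 2, 3, 5, 8}


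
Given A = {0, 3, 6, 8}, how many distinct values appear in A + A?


A + A = {a + a' : a, a' ∈ A}; |A| = 4.
General bounds: 2|A| - 1 ≤ |A + A| ≤ |A|(|A|+1)/2, i.e. 7 ≤ |A + A| ≤ 10.
Lower bound 2|A|-1 is attained iff A is an arithmetic progression.
Enumerate sums a + a' for a ≤ a' (symmetric, so this suffices):
a = 0: 0+0=0, 0+3=3, 0+6=6, 0+8=8
a = 3: 3+3=6, 3+6=9, 3+8=11
a = 6: 6+6=12, 6+8=14
a = 8: 8+8=16
Distinct sums: {0, 3, 6, 8, 9, 11, 12, 14, 16}
|A + A| = 9

|A + A| = 9


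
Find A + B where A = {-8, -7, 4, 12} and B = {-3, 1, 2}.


A + B = {a + b : a ∈ A, b ∈ B}.
Enumerate all |A|·|B| = 4·3 = 12 pairs (a, b) and collect distinct sums.
a = -8: -8+-3=-11, -8+1=-7, -8+2=-6
a = -7: -7+-3=-10, -7+1=-6, -7+2=-5
a = 4: 4+-3=1, 4+1=5, 4+2=6
a = 12: 12+-3=9, 12+1=13, 12+2=14
Collecting distinct sums: A + B = {-11, -10, -7, -6, -5, 1, 5, 6, 9, 13, 14}
|A + B| = 11

A + B = {-11, -10, -7, -6, -5, 1, 5, 6, 9, 13, 14}


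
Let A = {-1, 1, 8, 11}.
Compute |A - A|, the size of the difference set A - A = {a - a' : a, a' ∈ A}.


A - A = {a - a' : a, a' ∈ A}; |A| = 4.
Bounds: 2|A|-1 ≤ |A - A| ≤ |A|² - |A| + 1, i.e. 7 ≤ |A - A| ≤ 13.
Note: 0 ∈ A - A always (from a - a). The set is symmetric: if d ∈ A - A then -d ∈ A - A.
Enumerate nonzero differences d = a - a' with a > a' (then include -d):
Positive differences: {2, 3, 7, 9, 10, 12}
Full difference set: {0} ∪ (positive diffs) ∪ (negative diffs).
|A - A| = 1 + 2·6 = 13 (matches direct enumeration: 13).

|A - A| = 13


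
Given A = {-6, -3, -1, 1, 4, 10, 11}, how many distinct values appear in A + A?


A + A = {a + a' : a, a' ∈ A}; |A| = 7.
General bounds: 2|A| - 1 ≤ |A + A| ≤ |A|(|A|+1)/2, i.e. 13 ≤ |A + A| ≤ 28.
Lower bound 2|A|-1 is attained iff A is an arithmetic progression.
Enumerate sums a + a' for a ≤ a' (symmetric, so this suffices):
a = -6: -6+-6=-12, -6+-3=-9, -6+-1=-7, -6+1=-5, -6+4=-2, -6+10=4, -6+11=5
a = -3: -3+-3=-6, -3+-1=-4, -3+1=-2, -3+4=1, -3+10=7, -3+11=8
a = -1: -1+-1=-2, -1+1=0, -1+4=3, -1+10=9, -1+11=10
a = 1: 1+1=2, 1+4=5, 1+10=11, 1+11=12
a = 4: 4+4=8, 4+10=14, 4+11=15
a = 10: 10+10=20, 10+11=21
a = 11: 11+11=22
Distinct sums: {-12, -9, -7, -6, -5, -4, -2, 0, 1, 2, 3, 4, 5, 7, 8, 9, 10, 11, 12, 14, 15, 20, 21, 22}
|A + A| = 24

|A + A| = 24


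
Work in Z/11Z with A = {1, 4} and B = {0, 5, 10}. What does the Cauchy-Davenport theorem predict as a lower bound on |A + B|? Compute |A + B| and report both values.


Cauchy-Davenport: |A + B| ≥ min(p, |A| + |B| - 1) for A, B nonempty in Z/pZ.
|A| = 2, |B| = 3, p = 11.
CD lower bound = min(11, 2 + 3 - 1) = min(11, 4) = 4.
Compute A + B mod 11 directly:
a = 1: 1+0=1, 1+5=6, 1+10=0
a = 4: 4+0=4, 4+5=9, 4+10=3
A + B = {0, 1, 3, 4, 6, 9}, so |A + B| = 6.
Verify: 6 ≥ 4? Yes ✓.

CD lower bound = 4, actual |A + B| = 6.


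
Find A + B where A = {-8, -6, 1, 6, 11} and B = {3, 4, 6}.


A + B = {a + b : a ∈ A, b ∈ B}.
Enumerate all |A|·|B| = 5·3 = 15 pairs (a, b) and collect distinct sums.
a = -8: -8+3=-5, -8+4=-4, -8+6=-2
a = -6: -6+3=-3, -6+4=-2, -6+6=0
a = 1: 1+3=4, 1+4=5, 1+6=7
a = 6: 6+3=9, 6+4=10, 6+6=12
a = 11: 11+3=14, 11+4=15, 11+6=17
Collecting distinct sums: A + B = {-5, -4, -3, -2, 0, 4, 5, 7, 9, 10, 12, 14, 15, 17}
|A + B| = 14

A + B = {-5, -4, -3, -2, 0, 4, 5, 7, 9, 10, 12, 14, 15, 17}


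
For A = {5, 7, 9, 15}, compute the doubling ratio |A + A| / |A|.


|A| = 4.
Compute A + A by enumerating all 16 pairs.
A + A = {10, 12, 14, 16, 18, 20, 22, 24, 30}, so |A + A| = 9.
K = |A + A| / |A| = 9/4 (already in lowest terms) ≈ 2.2500.
Reference: AP of size 4 gives K = 7/4 ≈ 1.7500; a fully generic set of size 4 gives K ≈ 2.5000.

|A| = 4, |A + A| = 9, K = 9/4.


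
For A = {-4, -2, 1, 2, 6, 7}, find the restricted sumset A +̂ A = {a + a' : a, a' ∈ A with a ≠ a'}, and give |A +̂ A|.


Restricted sumset: A +̂ A = {a + a' : a ∈ A, a' ∈ A, a ≠ a'}.
Equivalently, take A + A and drop any sum 2a that is achievable ONLY as a + a for a ∈ A (i.e. sums representable only with equal summands).
Enumerate pairs (a, a') with a < a' (symmetric, so each unordered pair gives one sum; this covers all a ≠ a'):
  -4 + -2 = -6
  -4 + 1 = -3
  -4 + 2 = -2
  -4 + 6 = 2
  -4 + 7 = 3
  -2 + 1 = -1
  -2 + 2 = 0
  -2 + 6 = 4
  -2 + 7 = 5
  1 + 2 = 3
  1 + 6 = 7
  1 + 7 = 8
  2 + 6 = 8
  2 + 7 = 9
  6 + 7 = 13
Collected distinct sums: {-6, -3, -2, -1, 0, 2, 3, 4, 5, 7, 8, 9, 13}
|A +̂ A| = 13
(Reference bound: |A +̂ A| ≥ 2|A| - 3 for |A| ≥ 2, with |A| = 6 giving ≥ 9.)

|A +̂ A| = 13


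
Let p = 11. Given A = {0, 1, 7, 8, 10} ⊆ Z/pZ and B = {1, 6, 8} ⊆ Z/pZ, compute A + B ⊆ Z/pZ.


Work in Z/11Z: reduce every sum a + b modulo 11.
Enumerate all 15 pairs:
a = 0: 0+1=1, 0+6=6, 0+8=8
a = 1: 1+1=2, 1+6=7, 1+8=9
a = 7: 7+1=8, 7+6=2, 7+8=4
a = 8: 8+1=9, 8+6=3, 8+8=5
a = 10: 10+1=0, 10+6=5, 10+8=7
Distinct residues collected: {0, 1, 2, 3, 4, 5, 6, 7, 8, 9}
|A + B| = 10 (out of 11 total residues).

A + B = {0, 1, 2, 3, 4, 5, 6, 7, 8, 9}


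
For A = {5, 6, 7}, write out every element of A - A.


A - A = {a - a' : a, a' ∈ A}.
Compute a - a' for each ordered pair (a, a'):
a = 5: 5-5=0, 5-6=-1, 5-7=-2
a = 6: 6-5=1, 6-6=0, 6-7=-1
a = 7: 7-5=2, 7-6=1, 7-7=0
Collecting distinct values (and noting 0 appears from a-a):
A - A = {-2, -1, 0, 1, 2}
|A - A| = 5

A - A = {-2, -1, 0, 1, 2}


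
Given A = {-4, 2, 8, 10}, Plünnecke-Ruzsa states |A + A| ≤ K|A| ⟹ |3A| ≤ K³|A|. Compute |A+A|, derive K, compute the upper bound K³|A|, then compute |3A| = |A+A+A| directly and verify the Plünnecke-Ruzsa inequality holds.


|A| = 4.
Step 1: Compute A + A by enumerating all 16 pairs.
A + A = {-8, -2, 4, 6, 10, 12, 16, 18, 20}, so |A + A| = 9.
Step 2: Doubling constant K = |A + A|/|A| = 9/4 = 9/4 ≈ 2.2500.
Step 3: Plünnecke-Ruzsa gives |3A| ≤ K³·|A| = (2.2500)³ · 4 ≈ 45.5625.
Step 4: Compute 3A = A + A + A directly by enumerating all triples (a,b,c) ∈ A³; |3A| = 16.
Step 5: Check 16 ≤ 45.5625? Yes ✓.

K = 9/4, Plünnecke-Ruzsa bound K³|A| ≈ 45.5625, |3A| = 16, inequality holds.


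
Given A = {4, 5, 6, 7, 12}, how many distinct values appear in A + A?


A + A = {a + a' : a, a' ∈ A}; |A| = 5.
General bounds: 2|A| - 1 ≤ |A + A| ≤ |A|(|A|+1)/2, i.e. 9 ≤ |A + A| ≤ 15.
Lower bound 2|A|-1 is attained iff A is an arithmetic progression.
Enumerate sums a + a' for a ≤ a' (symmetric, so this suffices):
a = 4: 4+4=8, 4+5=9, 4+6=10, 4+7=11, 4+12=16
a = 5: 5+5=10, 5+6=11, 5+7=12, 5+12=17
a = 6: 6+6=12, 6+7=13, 6+12=18
a = 7: 7+7=14, 7+12=19
a = 12: 12+12=24
Distinct sums: {8, 9, 10, 11, 12, 13, 14, 16, 17, 18, 19, 24}
|A + A| = 12

|A + A| = 12


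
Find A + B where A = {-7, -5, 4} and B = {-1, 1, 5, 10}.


A + B = {a + b : a ∈ A, b ∈ B}.
Enumerate all |A|·|B| = 3·4 = 12 pairs (a, b) and collect distinct sums.
a = -7: -7+-1=-8, -7+1=-6, -7+5=-2, -7+10=3
a = -5: -5+-1=-6, -5+1=-4, -5+5=0, -5+10=5
a = 4: 4+-1=3, 4+1=5, 4+5=9, 4+10=14
Collecting distinct sums: A + B = {-8, -6, -4, -2, 0, 3, 5, 9, 14}
|A + B| = 9

A + B = {-8, -6, -4, -2, 0, 3, 5, 9, 14}


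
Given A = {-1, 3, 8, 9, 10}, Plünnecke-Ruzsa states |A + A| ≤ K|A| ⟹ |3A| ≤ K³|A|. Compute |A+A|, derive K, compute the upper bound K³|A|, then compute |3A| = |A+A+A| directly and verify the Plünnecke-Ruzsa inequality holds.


|A| = 5.
Step 1: Compute A + A by enumerating all 25 pairs.
A + A = {-2, 2, 6, 7, 8, 9, 11, 12, 13, 16, 17, 18, 19, 20}, so |A + A| = 14.
Step 2: Doubling constant K = |A + A|/|A| = 14/5 = 14/5 ≈ 2.8000.
Step 3: Plünnecke-Ruzsa gives |3A| ≤ K³·|A| = (2.8000)³ · 5 ≈ 109.7600.
Step 4: Compute 3A = A + A + A directly by enumerating all triples (a,b,c) ∈ A³; |3A| = 27.
Step 5: Check 27 ≤ 109.7600? Yes ✓.

K = 14/5, Plünnecke-Ruzsa bound K³|A| ≈ 109.7600, |3A| = 27, inequality holds.


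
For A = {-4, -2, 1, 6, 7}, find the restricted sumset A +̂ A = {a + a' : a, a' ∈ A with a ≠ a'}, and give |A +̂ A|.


Restricted sumset: A +̂ A = {a + a' : a ∈ A, a' ∈ A, a ≠ a'}.
Equivalently, take A + A and drop any sum 2a that is achievable ONLY as a + a for a ∈ A (i.e. sums representable only with equal summands).
Enumerate pairs (a, a') with a < a' (symmetric, so each unordered pair gives one sum; this covers all a ≠ a'):
  -4 + -2 = -6
  -4 + 1 = -3
  -4 + 6 = 2
  -4 + 7 = 3
  -2 + 1 = -1
  -2 + 6 = 4
  -2 + 7 = 5
  1 + 6 = 7
  1 + 7 = 8
  6 + 7 = 13
Collected distinct sums: {-6, -3, -1, 2, 3, 4, 5, 7, 8, 13}
|A +̂ A| = 10
(Reference bound: |A +̂ A| ≥ 2|A| - 3 for |A| ≥ 2, with |A| = 5 giving ≥ 7.)

|A +̂ A| = 10


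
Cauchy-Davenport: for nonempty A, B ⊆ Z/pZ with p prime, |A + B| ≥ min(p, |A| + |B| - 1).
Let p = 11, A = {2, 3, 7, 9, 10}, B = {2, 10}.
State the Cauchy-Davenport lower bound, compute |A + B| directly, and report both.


Cauchy-Davenport: |A + B| ≥ min(p, |A| + |B| - 1) for A, B nonempty in Z/pZ.
|A| = 5, |B| = 2, p = 11.
CD lower bound = min(11, 5 + 2 - 1) = min(11, 6) = 6.
Compute A + B mod 11 directly:
a = 2: 2+2=4, 2+10=1
a = 3: 3+2=5, 3+10=2
a = 7: 7+2=9, 7+10=6
a = 9: 9+2=0, 9+10=8
a = 10: 10+2=1, 10+10=9
A + B = {0, 1, 2, 4, 5, 6, 8, 9}, so |A + B| = 8.
Verify: 8 ≥ 6? Yes ✓.

CD lower bound = 6, actual |A + B| = 8.


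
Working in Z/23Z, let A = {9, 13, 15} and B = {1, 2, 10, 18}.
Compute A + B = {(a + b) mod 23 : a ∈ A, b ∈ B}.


Work in Z/23Z: reduce every sum a + b modulo 23.
Enumerate all 12 pairs:
a = 9: 9+1=10, 9+2=11, 9+10=19, 9+18=4
a = 13: 13+1=14, 13+2=15, 13+10=0, 13+18=8
a = 15: 15+1=16, 15+2=17, 15+10=2, 15+18=10
Distinct residues collected: {0, 2, 4, 8, 10, 11, 14, 15, 16, 17, 19}
|A + B| = 11 (out of 23 total residues).

A + B = {0, 2, 4, 8, 10, 11, 14, 15, 16, 17, 19}


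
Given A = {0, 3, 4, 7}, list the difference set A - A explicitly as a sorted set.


A - A = {a - a' : a, a' ∈ A}.
Compute a - a' for each ordered pair (a, a'):
a = 0: 0-0=0, 0-3=-3, 0-4=-4, 0-7=-7
a = 3: 3-0=3, 3-3=0, 3-4=-1, 3-7=-4
a = 4: 4-0=4, 4-3=1, 4-4=0, 4-7=-3
a = 7: 7-0=7, 7-3=4, 7-4=3, 7-7=0
Collecting distinct values (and noting 0 appears from a-a):
A - A = {-7, -4, -3, -1, 0, 1, 3, 4, 7}
|A - A| = 9

A - A = {-7, -4, -3, -1, 0, 1, 3, 4, 7}


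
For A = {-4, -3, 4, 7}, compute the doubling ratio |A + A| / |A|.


|A| = 4.
Compute A + A by enumerating all 16 pairs.
A + A = {-8, -7, -6, 0, 1, 3, 4, 8, 11, 14}, so |A + A| = 10.
K = |A + A| / |A| = 10/4 = 5/2 ≈ 2.5000.
Reference: AP of size 4 gives K = 7/4 ≈ 1.7500; a fully generic set of size 4 gives K ≈ 2.5000.

|A| = 4, |A + A| = 10, K = 10/4 = 5/2.


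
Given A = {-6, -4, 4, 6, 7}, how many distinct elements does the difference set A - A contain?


A - A = {a - a' : a, a' ∈ A}; |A| = 5.
Bounds: 2|A|-1 ≤ |A - A| ≤ |A|² - |A| + 1, i.e. 9 ≤ |A - A| ≤ 21.
Note: 0 ∈ A - A always (from a - a). The set is symmetric: if d ∈ A - A then -d ∈ A - A.
Enumerate nonzero differences d = a - a' with a > a' (then include -d):
Positive differences: {1, 2, 3, 8, 10, 11, 12, 13}
Full difference set: {0} ∪ (positive diffs) ∪ (negative diffs).
|A - A| = 1 + 2·8 = 17 (matches direct enumeration: 17).

|A - A| = 17


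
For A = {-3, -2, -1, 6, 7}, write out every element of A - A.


A - A = {a - a' : a, a' ∈ A}.
Compute a - a' for each ordered pair (a, a'):
a = -3: -3--3=0, -3--2=-1, -3--1=-2, -3-6=-9, -3-7=-10
a = -2: -2--3=1, -2--2=0, -2--1=-1, -2-6=-8, -2-7=-9
a = -1: -1--3=2, -1--2=1, -1--1=0, -1-6=-7, -1-7=-8
a = 6: 6--3=9, 6--2=8, 6--1=7, 6-6=0, 6-7=-1
a = 7: 7--3=10, 7--2=9, 7--1=8, 7-6=1, 7-7=0
Collecting distinct values (and noting 0 appears from a-a):
A - A = {-10, -9, -8, -7, -2, -1, 0, 1, 2, 7, 8, 9, 10}
|A - A| = 13

A - A = {-10, -9, -8, -7, -2, -1, 0, 1, 2, 7, 8, 9, 10}


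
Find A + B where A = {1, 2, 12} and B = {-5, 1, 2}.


A + B = {a + b : a ∈ A, b ∈ B}.
Enumerate all |A|·|B| = 3·3 = 9 pairs (a, b) and collect distinct sums.
a = 1: 1+-5=-4, 1+1=2, 1+2=3
a = 2: 2+-5=-3, 2+1=3, 2+2=4
a = 12: 12+-5=7, 12+1=13, 12+2=14
Collecting distinct sums: A + B = {-4, -3, 2, 3, 4, 7, 13, 14}
|A + B| = 8

A + B = {-4, -3, 2, 3, 4, 7, 13, 14}


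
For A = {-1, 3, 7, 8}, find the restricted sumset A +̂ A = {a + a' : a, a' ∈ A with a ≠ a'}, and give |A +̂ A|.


Restricted sumset: A +̂ A = {a + a' : a ∈ A, a' ∈ A, a ≠ a'}.
Equivalently, take A + A and drop any sum 2a that is achievable ONLY as a + a for a ∈ A (i.e. sums representable only with equal summands).
Enumerate pairs (a, a') with a < a' (symmetric, so each unordered pair gives one sum; this covers all a ≠ a'):
  -1 + 3 = 2
  -1 + 7 = 6
  -1 + 8 = 7
  3 + 7 = 10
  3 + 8 = 11
  7 + 8 = 15
Collected distinct sums: {2, 6, 7, 10, 11, 15}
|A +̂ A| = 6
(Reference bound: |A +̂ A| ≥ 2|A| - 3 for |A| ≥ 2, with |A| = 4 giving ≥ 5.)

|A +̂ A| = 6


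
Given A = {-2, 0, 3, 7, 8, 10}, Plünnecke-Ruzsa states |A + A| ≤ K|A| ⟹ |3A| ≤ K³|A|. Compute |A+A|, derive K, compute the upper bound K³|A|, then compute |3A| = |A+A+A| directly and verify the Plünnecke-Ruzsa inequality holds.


|A| = 6.
Step 1: Compute A + A by enumerating all 36 pairs.
A + A = {-4, -2, 0, 1, 3, 5, 6, 7, 8, 10, 11, 13, 14, 15, 16, 17, 18, 20}, so |A + A| = 18.
Step 2: Doubling constant K = |A + A|/|A| = 18/6 = 18/6 ≈ 3.0000.
Step 3: Plünnecke-Ruzsa gives |3A| ≤ K³·|A| = (3.0000)³ · 6 ≈ 162.0000.
Step 4: Compute 3A = A + A + A directly by enumerating all triples (a,b,c) ∈ A³; |3A| = 33.
Step 5: Check 33 ≤ 162.0000? Yes ✓.

K = 18/6, Plünnecke-Ruzsa bound K³|A| ≈ 162.0000, |3A| = 33, inequality holds.
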